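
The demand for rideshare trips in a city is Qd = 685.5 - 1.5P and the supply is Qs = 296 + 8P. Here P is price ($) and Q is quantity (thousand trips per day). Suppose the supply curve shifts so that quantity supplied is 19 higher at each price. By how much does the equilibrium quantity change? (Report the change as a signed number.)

The market clears where 685.5 - 1.5P = 296 + 8P. Rearranging, 9.5P = 389.5, hence P* = 41.
Plugging P* into demand: Q* = 685.5 - 1.5(41) = 624.
After the shift, supply is Qs = 315 + 8P.
Re-solving, 9.5P = 370.5 gives P = 39 and Q = 627.
ΔQ = 627 - 624 = 3.

ΔQ = 3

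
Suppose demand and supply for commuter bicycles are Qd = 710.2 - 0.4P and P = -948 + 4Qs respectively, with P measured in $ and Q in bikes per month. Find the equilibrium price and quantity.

In direct form, Qs = 237 + 0.25P.
At equilibrium Qd = Qs, so 710.2 - 0.4P = 237 + 0.25P; collecting terms, 473.2 = 0.65P and P* = 728.
Substitute back: Q* = 710.2 - 0.4(728) = 419.

P* = 728, Q* = 419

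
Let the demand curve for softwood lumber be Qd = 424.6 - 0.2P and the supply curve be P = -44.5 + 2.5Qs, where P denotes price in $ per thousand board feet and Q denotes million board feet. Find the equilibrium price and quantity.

Solving each curve for Q: Qs = 17.8 + 0.4P.
Equating demand and supply, 424.6 - 0.2P = 17.8 + 0.4P gives 0.6P = 406.8, so P* = 678.
Substitute back: Q* = 424.6 - 0.2(678) = 289.

P* = 678, Q* = 289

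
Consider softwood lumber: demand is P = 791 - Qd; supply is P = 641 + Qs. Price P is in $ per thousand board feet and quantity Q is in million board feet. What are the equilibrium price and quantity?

Solving each curve for Q: Qd = 791 - P and Qs = -641 + P.
Set Qd = Qs: 791 - P = -641 + P, so 1432 = 2P and P* = 716.
Substitute back: Q* = 791 - 716 = 75.

P* = 716, Q* = 75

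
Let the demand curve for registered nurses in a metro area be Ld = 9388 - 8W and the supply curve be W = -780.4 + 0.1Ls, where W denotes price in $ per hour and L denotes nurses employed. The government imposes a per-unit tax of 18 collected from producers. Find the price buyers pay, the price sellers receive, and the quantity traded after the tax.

In direct form, Ls = 7804 + 10W.
Producers keep W_s = W_b - 18 per unit, so supply in terms of the buyer price is Ls = 7624 + 10W_b.
Market clearing requires 9388 - 8W_b = 7624 + 10W_b; hence 1764 = 18W_b and W_b = 98.
Then W_s = 98 - 18 = 80 and L = 9388 - 8(98) = 8604.

W_b = 98, W_s = 80, L = 8604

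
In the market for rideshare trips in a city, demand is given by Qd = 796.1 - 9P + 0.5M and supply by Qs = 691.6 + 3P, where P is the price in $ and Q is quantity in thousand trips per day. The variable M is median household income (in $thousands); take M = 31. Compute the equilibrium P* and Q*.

P* = 10, Q* = 721.6

With M = 31, demand is Qd = 811.6 - 9P.
The market clears where 811.6 - 9P = 691.6 + 3P. Rearranging, 12P = 120, hence P* = 10.
Then Q* = 811.6 - 9(10) = 721.6.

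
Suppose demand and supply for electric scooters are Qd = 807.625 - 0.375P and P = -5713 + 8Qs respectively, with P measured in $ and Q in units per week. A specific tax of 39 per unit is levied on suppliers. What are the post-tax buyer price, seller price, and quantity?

P_b = 196.75, P_s = 157.75, Q = 733.84375

Rewriting in direct form: Qs = 714.125 + 0.125P.
With a tax of 39 on suppliers, they supply based on the net price P_s = P_b - 39, so Qs = 709.25 + 0.125P_b.
Market clearing requires 807.625 - 0.375P_b = 709.25 + 0.125P_b; hence 98.375 = 0.5P_b and P_b = 196.75.
Then P_s = 196.75 - 39 = 157.75 and Q = 807.625 - 0.375(196.75) = 733.84375.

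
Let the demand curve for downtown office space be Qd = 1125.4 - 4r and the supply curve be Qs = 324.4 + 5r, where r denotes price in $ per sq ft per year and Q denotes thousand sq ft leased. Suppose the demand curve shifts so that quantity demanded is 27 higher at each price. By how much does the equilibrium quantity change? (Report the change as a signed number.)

ΔQ = 15

At equilibrium Qd = Qs, so 1125.4 - 4r = 324.4 + 5r; collecting terms, 801 = 9r and r* = 89.
Then Q* = 1125.4 - 4(89) = 769.4.
After the shift, demand is Qd = 1152.4 - 4r.
New equilibrium: 828 = 9r, so r = 92 and Q = 784.4.
ΔQ = 784.4 - 769.4 = 15.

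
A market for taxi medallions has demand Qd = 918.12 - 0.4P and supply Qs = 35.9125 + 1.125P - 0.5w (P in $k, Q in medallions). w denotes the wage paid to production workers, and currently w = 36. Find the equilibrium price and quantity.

P* = 590.3, Q* = 682

With w = 36, supply is Qs = 17.9125 + 1.125P.
Equating demand and supply, 918.12 - 0.4P = 17.9125 + 1.125P gives 1.525P = 900.2075, so P* = 590.3.
Plugging P* into demand: Q* = 918.12 - 0.4(590.3) = 682.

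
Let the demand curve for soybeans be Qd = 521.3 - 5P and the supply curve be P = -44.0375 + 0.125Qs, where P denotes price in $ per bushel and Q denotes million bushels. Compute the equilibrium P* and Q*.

Rewriting in direct form: Qs = 352.3 + 8P.
At equilibrium Qd = Qs, so 521.3 - 5P = 352.3 + 8P; collecting terms, 169 = 13P and P* = 13.
Then Q* = 521.3 - 5(13) = 456.3.

P* = 13, Q* = 456.3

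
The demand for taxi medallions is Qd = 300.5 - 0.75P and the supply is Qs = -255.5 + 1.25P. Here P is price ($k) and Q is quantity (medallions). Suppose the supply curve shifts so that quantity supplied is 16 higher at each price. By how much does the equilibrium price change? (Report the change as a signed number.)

Set Qd = Qs: 300.5 - 0.75P = -255.5 + 1.25P, so 556 = 2P and P* = 278.
Then Q* = 300.5 - 0.75(278) = 92.
After the shift, supply is Qs = -239.5 + 1.25P.
New equilibrium: 540 = 2P, so P = 270 and Q = 98.
ΔP = 270 - 278 = -8.

ΔP = -8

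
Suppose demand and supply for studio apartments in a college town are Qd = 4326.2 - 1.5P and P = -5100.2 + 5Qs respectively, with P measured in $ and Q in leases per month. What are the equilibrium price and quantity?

P* = 1944.8, Q* = 1409

Solving each curve for Q: Qs = 1020.04 + 0.2P.
Equating demand and supply, 4326.2 - 1.5P = 1020.04 + 0.2P gives 1.7P = 3306.16, so P* = 1944.8.
Then Q* = 4326.2 - 1.5(1944.8) = 1409.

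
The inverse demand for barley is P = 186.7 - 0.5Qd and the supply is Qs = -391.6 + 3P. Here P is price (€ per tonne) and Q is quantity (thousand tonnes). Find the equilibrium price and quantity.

P* = 153, Q* = 67.4

In direct form, Qd = 373.4 - 2P.
The market clears where 373.4 - 2P = -391.6 + 3P. Rearranging, 5P = 765, hence P* = 153.
Then Q* = 373.4 - 2(153) = 67.4.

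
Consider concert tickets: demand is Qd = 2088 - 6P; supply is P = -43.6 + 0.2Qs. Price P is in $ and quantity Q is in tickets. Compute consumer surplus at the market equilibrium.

Consumer surplus = 95052

Rewriting in direct form: Qs = 218 + 5P.
Equating demand and supply, 2088 - 6P = 218 + 5P gives 11P = 1870, so P* = 170.
Then Q* = 2088 - 6(170) = 1068.
Demand choke price (Qd = 0): P = 2088/6 = 348. Consumer surplus = ½ × (348 - 170) × 1068 = 95052.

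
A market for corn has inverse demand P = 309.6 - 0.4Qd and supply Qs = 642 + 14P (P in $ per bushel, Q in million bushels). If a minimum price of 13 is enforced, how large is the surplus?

Surplus = 82.5

In direct form, Qd = 774 - 2.5P.
With P fixed at 13, quantity demanded is 741.5 and quantity supplied is 824.
Surplus = Qs - Qd = 824 - 741.5 = 82.5.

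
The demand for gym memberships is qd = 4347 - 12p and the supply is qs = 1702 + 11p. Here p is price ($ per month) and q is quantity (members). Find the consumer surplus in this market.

Consumer surplus = 366795.375

At equilibrium qd = qs, so 4347 - 12p = 1702 + 11p; collecting terms, 2645 = 23p and p* = 115.
Plugging p* into demand: q* = 4347 - 12(115) = 2967.
Demand choke price (qd = 0): p = 4347/12 = 362.25. Consumer surplus = ½ × (362.25 - 115) × 2967 = 366795.375.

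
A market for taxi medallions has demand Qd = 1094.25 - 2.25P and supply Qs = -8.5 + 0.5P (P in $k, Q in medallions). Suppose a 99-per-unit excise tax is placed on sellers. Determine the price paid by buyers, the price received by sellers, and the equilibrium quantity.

P_b = 419, P_s = 320, Q = 151.5

With a tax of 99 on sellers, they supply based on the net price P_s = P_b - 99, so Qs = -58 + 0.5P_b.
Market clearing requires 1094.25 - 2.25P_b = -58 + 0.5P_b; hence 1152.25 = 2.75P_b and P_b = 419.
Then P_s = 419 - 99 = 320 and Q = 1094.25 - 2.25(419) = 151.5.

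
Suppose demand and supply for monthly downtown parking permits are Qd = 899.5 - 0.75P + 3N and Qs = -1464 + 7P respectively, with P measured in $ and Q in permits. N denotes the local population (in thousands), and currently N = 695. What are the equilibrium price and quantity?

P* = 574, Q* = 2554

With N = 695, demand is Qd = 2984.5 - 0.75P.
Set Qd = Qs: 2984.5 - 0.75P = -1464 + 7P, so 4448.5 = 7.75P and P* = 574.
Substitute back: Q* = 2984.5 - 0.75(574) = 2554.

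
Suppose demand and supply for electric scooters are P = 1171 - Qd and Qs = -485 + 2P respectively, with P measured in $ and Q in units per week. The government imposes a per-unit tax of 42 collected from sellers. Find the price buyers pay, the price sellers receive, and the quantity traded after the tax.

In direct form, Qd = 1171 - P.
With a tax of 42 on sellers, they supply based on the net price P_s = P_b - 42, so Qs = -569 + 2P_b.
Market clearing requires 1171 - P_b = -569 + 2P_b; hence 1740 = 3P_b and P_b = 580.
So P_s = 538 and the quantity traded is Q = 1171 - 580 = 591.

P_b = 580, P_s = 538, Q = 591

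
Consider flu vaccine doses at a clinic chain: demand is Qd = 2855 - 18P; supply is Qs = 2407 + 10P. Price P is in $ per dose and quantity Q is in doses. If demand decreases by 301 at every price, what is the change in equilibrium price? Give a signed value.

ΔP = -10.75

Equating demand and supply, 2855 - 18P = 2407 + 10P gives 28P = 448, so P* = 16.
Then Q* = 2855 - 18(16) = 2567.
After the shift, demand is Qd = 2554 - 18P.
New equilibrium: 147 = 28P, so P = 5.25 and Q = 2459.5.
ΔP = 5.25 - 16 = -10.75.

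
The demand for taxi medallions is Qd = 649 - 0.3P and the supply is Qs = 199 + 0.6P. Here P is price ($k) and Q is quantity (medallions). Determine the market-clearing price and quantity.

P* = 500, Q* = 499

Equating demand and supply, 649 - 0.3P = 199 + 0.6P gives 0.9P = 450, so P* = 500.
Then Q* = 649 - 0.3(500) = 499.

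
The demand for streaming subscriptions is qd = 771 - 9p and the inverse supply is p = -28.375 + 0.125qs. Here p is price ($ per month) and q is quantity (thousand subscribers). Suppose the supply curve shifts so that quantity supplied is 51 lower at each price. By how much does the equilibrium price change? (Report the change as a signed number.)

In direct form, qs = 227 + 8p.
The market clears where 771 - 9p = 227 + 8p. Rearranging, 17p = 544, hence p* = 32.
Then q* = 771 - 9(32) = 483.
After the shift, supply is qs = 176 + 8p.
Re-solving, 17p = 595 gives p = 35 and q = 456.
Δp = 35 - 32 = 3.

Δp = 3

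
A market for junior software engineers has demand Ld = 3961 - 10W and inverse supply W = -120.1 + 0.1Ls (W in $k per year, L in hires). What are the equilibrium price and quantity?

W* = 138, L* = 2581

Rewriting in direct form: Ls = 1201 + 10W.
Equating demand and supply, 3961 - 10W = 1201 + 10W gives 20W = 2760, so W* = 138.
Substitute back: L* = 3961 - 10(138) = 2581.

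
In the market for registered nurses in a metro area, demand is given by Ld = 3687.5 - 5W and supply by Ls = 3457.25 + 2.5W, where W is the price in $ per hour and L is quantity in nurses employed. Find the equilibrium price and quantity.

Set Ld = Ls: 3687.5 - 5W = 3457.25 + 2.5W, so 230.25 = 7.5W and W* = 30.7.
From the demand curve, L* = 3687.5 - 5(30.7) = 3534.

W* = 30.7, L* = 3534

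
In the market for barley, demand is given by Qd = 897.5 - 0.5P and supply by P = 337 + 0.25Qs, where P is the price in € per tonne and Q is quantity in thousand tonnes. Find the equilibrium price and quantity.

Rewriting in direct form: Qs = -1348 + 4P.
The market clears where 897.5 - 0.5P = -1348 + 4P. Rearranging, 4.5P = 2245.5, hence P* = 499.
Plugging P* into demand: Q* = 897.5 - 0.5(499) = 648.

P* = 499, Q* = 648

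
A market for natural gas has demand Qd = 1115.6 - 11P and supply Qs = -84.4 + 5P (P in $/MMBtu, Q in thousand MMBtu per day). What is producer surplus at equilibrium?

Producer surplus = 8444.836

Set Qd = Qs: 1115.6 - 11P = -84.4 + 5P, so 1200 = 16P and P* = 75.
Then Q* = 1115.6 - 11(75) = 290.6.
Supply choke price (Qs = 0): P = 16.88. Producer surplus = ½ × (75 - 16.88) × 290.6 = 8444.836.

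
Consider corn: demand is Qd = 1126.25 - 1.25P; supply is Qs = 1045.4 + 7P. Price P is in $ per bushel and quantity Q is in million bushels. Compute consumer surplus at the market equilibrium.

Set Qd = Qs: 1126.25 - 1.25P = 1045.4 + 7P, so 80.85 = 8.25P and P* = 9.8.
Substitute back: Q* = 1126.25 - 1.25(9.8) = 1114.
Demand choke price (Qd = 0): P = 1126.25/1.25 = 901. Consumer surplus = ½ × (901 - 9.8) × 1114 = 496398.4.

Consumer surplus = 496398.4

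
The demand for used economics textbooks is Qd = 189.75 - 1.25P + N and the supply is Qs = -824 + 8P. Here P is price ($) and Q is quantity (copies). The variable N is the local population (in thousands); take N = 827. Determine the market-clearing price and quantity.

P* = 199, Q* = 768

With N = 827, demand is Qd = 1016.75 - 1.25P.
Equating demand and supply, 1016.75 - 1.25P = -824 + 8P gives 9.25P = 1840.75, so P* = 199.
Plugging P* into demand: Q* = 1016.75 - 1.25(199) = 768.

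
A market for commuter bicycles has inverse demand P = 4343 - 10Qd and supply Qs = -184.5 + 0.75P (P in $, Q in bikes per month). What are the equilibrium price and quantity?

In direct form, Qd = 434.3 - 0.1P.
Equating demand and supply, 434.3 - 0.1P = -184.5 + 0.75P gives 0.85P = 618.8, so P* = 728.
Then Q* = 434.3 - 0.1(728) = 361.5.

P* = 728, Q* = 361.5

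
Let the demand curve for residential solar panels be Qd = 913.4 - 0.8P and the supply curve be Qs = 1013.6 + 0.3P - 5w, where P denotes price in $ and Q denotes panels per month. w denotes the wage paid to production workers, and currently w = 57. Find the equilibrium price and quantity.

With w = 57, supply is Qs = 728.6 + 0.3P.
Set Qd = Qs: 913.4 - 0.8P = 728.6 + 0.3P, so 184.8 = 1.1P and P* = 168.
Then Q* = 913.4 - 0.8(168) = 779.

P* = 168, Q* = 779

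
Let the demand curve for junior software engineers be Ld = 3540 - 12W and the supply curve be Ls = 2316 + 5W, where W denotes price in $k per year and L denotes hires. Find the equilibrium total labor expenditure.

At equilibrium Ld = Ls, so 3540 - 12W = 2316 + 5W; collecting terms, 1224 = 17W and W* = 72.
Then L* = 3540 - 12(72) = 2676.
Total labor expenditure = W* × L* = 72 × 2676 = 192672.

Total labor expenditure = 192672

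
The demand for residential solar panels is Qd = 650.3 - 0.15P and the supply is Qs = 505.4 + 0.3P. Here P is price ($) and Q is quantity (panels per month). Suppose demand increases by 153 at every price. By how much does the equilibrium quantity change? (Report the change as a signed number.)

ΔQ = 102

Set Qd = Qs: 650.3 - 0.15P = 505.4 + 0.3P, so 144.9 = 0.45P and P* = 322.
Plugging P* into demand: Q* = 650.3 - 0.15(322) = 602.
After the shift, demand is Qd = 803.3 - 0.15P.
The new intersection has 297.9 = 0.45P, i.e. P = 662, Q = 704.
ΔQ = 704 - 602 = 102.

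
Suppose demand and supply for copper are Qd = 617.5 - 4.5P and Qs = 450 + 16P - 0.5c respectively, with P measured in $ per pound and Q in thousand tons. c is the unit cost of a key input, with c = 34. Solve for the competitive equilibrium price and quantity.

P* = 9, Q* = 577

With c = 34, supply is Qs = 433 + 16P.
Set Qd = Qs: 617.5 - 4.5P = 433 + 16P, so 184.5 = 20.5P and P* = 9.
Substitute back: Q* = 617.5 - 4.5(9) = 577.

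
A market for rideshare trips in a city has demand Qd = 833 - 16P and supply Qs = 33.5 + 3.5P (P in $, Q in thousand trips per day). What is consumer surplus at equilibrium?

At equilibrium Qd = Qs, so 833 - 16P = 33.5 + 3.5P; collecting terms, 799.5 = 19.5P and P* = 41.
Plugging P* into demand: Q* = 833 - 16(41) = 177.
Demand choke price (Qd = 0): P = 833/16 = 52.0625. Consumer surplus = ½ × (52.0625 - 41) × 177 = 979.03125.

Consumer surplus = 979.03125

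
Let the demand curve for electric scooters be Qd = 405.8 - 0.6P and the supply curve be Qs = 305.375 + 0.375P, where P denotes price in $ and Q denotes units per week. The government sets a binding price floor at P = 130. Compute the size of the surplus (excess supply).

Surplus = 26.325

At P = 130: Qd = 327.8 and Qs = 354.125.
Surplus = Qs - Qd = 354.125 - 327.8 = 26.325.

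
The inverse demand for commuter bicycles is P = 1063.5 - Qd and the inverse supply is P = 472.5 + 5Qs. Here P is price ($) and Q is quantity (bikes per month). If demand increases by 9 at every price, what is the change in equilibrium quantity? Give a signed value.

Solving each curve for Q: Qd = 1063.5 - P and Qs = -94.5 + 0.2P.
The market clears where 1063.5 - P = -94.5 + 0.2P. Rearranging, 1.2P = 1158, hence P* = 965.
From the demand curve, Q* = 1063.5 - 965 = 98.5.
After the shift, demand is Qd = 1072.5 - P.
Re-solving, 1.2P = 1167 gives P = 972.5 and Q = 100.
ΔQ = 100 - 98.5 = 1.5.

ΔQ = 1.5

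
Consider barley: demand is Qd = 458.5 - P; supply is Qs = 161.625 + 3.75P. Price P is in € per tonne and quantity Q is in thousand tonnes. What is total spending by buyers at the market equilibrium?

Total spending by buyers = 24750

Equating demand and supply, 458.5 - P = 161.625 + 3.75P gives 4.75P = 296.875, so P* = 62.5.
From the demand curve, Q* = 458.5 - 62.5 = 396.
Total spending by buyers = P* × Q* = 62.5 × 396 = 24750.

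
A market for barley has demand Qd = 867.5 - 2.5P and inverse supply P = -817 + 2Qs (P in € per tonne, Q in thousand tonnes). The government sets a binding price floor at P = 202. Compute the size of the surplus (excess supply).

Surplus = 147

Inverting to quantity form: Qs = 408.5 + 0.5P.
With P fixed at 202, quantity demanded is 362.5 and quantity supplied is 509.5.
Surplus = Qs - Qd = 509.5 - 362.5 = 147.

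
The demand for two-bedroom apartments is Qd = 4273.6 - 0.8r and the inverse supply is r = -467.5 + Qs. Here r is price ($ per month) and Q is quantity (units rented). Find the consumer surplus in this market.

Solving each curve for Q: Qs = 467.5 + r.
At equilibrium Qd = Qs, so 4273.6 - 0.8r = 467.5 + r; collecting terms, 3806.1 = 1.8r and r* = 2114.5.
From the demand curve, Q* = 4273.6 - 0.8(2114.5) = 2582.
Demand choke price (Qd = 0): r = 4273.6/0.8 = 5342. Consumer surplus = ½ × (5342 - 2114.5) × 2582 = 4166702.5.

Consumer surplus = 4166702.5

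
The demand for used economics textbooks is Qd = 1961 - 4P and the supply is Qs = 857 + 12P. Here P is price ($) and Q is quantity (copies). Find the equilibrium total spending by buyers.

Set Qd = Qs: 1961 - 4P = 857 + 12P, so 1104 = 16P and P* = 69.
Substitute back: Q* = 1961 - 4(69) = 1685.
Total spending by buyers = P* × Q* = 69 × 1685 = 116265.

Total spending by buyers = 116265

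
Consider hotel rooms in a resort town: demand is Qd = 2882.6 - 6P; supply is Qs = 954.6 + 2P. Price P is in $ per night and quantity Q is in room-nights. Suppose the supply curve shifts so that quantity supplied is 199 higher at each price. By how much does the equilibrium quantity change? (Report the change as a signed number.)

The market clears where 2882.6 - 6P = 954.6 + 2P. Rearranging, 8P = 1928, hence P* = 241.
Then Q* = 2882.6 - 6(241) = 1436.6.
After the shift, supply is Qs = 1153.6 + 2P.
Re-solving, 8P = 1729 gives P = 216.125 and Q = 1585.85.
ΔQ = 1585.85 - 1436.6 = 149.25.

ΔQ = 149.25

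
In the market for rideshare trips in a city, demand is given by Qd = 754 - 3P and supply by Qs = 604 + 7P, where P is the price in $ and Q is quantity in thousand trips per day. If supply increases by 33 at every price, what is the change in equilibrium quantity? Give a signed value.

At equilibrium Qd = Qs, so 754 - 3P = 604 + 7P; collecting terms, 150 = 10P and P* = 15.
Then Q* = 754 - 3(15) = 709.
After the shift, supply is Qs = 637 + 7P.
Re-solving, 10P = 117 gives P = 11.7 and Q = 718.9.
ΔQ = 718.9 - 709 = 9.9.

ΔQ = 9.9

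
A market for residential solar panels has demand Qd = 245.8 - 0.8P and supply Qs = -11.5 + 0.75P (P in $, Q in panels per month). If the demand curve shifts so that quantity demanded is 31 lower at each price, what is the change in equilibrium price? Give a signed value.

Equating demand and supply, 245.8 - 0.8P = -11.5 + 0.75P gives 1.55P = 257.3, so P* = 166.
Plugging P* into demand: Q* = 245.8 - 0.8(166) = 113.
After the shift, demand is Qd = 214.8 - 0.8P.
The new intersection has 226.3 = 1.55P, i.e. P = 146, Q = 98.
ΔP = 146 - 166 = -20.

ΔP = -20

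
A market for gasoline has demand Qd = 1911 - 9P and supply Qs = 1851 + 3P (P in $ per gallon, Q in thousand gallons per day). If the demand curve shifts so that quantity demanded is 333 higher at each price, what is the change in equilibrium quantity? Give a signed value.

The market clears where 1911 - 9P = 1851 + 3P. Rearranging, 12P = 60, hence P* = 5.
Substitute back: Q* = 1911 - 9(5) = 1866.
After the shift, demand is Qd = 2244 - 9P.
New equilibrium: 393 = 12P, so P = 32.75 and Q = 1949.25.
ΔQ = 1949.25 - 1866 = 83.25.

ΔQ = 83.25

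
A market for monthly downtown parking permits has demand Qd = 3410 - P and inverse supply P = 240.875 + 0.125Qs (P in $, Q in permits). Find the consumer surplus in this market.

Solving each curve for Q: Qs = -1927 + 8P.
Set Qd = Qs: 3410 - P = -1927 + 8P, so 5337 = 9P and P* = 593.
Substitute back: Q* = 3410 - 593 = 2817.
Demand choke price (Qd = 0): P = 3410. Consumer surplus = ½ × (3410 - 593) × 2817 = 3967744.5.

Consumer surplus = 3967744.5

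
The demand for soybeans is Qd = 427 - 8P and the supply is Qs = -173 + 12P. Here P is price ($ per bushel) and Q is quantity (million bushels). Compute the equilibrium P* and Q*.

P* = 30, Q* = 187

Set Qd = Qs: 427 - 8P = -173 + 12P, so 600 = 20P and P* = 30.
Plugging P* into demand: Q* = 427 - 8(30) = 187.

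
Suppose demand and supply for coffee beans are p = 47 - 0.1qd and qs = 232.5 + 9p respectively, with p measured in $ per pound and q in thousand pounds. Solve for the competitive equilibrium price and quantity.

p* = 12.5, q* = 345

Solving each curve for q: qd = 470 - 10p.
Equating demand and supply, 470 - 10p = 232.5 + 9p gives 19p = 237.5, so p* = 12.5.
Then q* = 470 - 10(12.5) = 345.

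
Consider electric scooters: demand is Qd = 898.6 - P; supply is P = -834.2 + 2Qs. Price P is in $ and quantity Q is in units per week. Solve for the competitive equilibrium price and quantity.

P* = 321, Q* = 577.6

In direct form, Qs = 417.1 + 0.5P.
The market clears where 898.6 - P = 417.1 + 0.5P. Rearranging, 1.5P = 481.5, hence P* = 321.
From the demand curve, Q* = 898.6 - 321 = 577.6.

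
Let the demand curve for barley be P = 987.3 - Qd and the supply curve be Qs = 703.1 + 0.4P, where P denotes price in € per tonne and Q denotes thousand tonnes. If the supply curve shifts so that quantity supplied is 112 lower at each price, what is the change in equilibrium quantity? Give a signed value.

Rewriting in direct form: Qd = 987.3 - P.
The market clears where 987.3 - P = 703.1 + 0.4P. Rearranging, 1.4P = 284.2, hence P* = 203.
From the demand curve, Q* = 987.3 - 203 = 784.3.
After the shift, supply is Qs = 591.1 + 0.4P.
Re-solving, 1.4P = 396.2 gives P = 283 and Q = 704.3.
ΔQ = 704.3 - 784.3 = -80.

ΔQ = -80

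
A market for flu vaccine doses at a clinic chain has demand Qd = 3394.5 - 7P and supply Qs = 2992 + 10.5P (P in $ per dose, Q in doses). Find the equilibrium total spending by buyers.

Total spending by buyers = 74370.5

Equating demand and supply, 3394.5 - 7P = 2992 + 10.5P gives 17.5P = 402.5, so P* = 23.
Substitute back: Q* = 3394.5 - 7(23) = 3233.5.
Total spending by buyers = P* × Q* = 23 × 3233.5 = 74370.5.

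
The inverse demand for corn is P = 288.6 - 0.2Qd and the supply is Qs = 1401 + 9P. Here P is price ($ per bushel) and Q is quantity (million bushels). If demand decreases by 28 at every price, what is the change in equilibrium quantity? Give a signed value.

Solving each curve for Q: Qd = 1443 - 5P.
Set Qd = Qs: 1443 - 5P = 1401 + 9P, so 42 = 14P and P* = 3.
Plugging P* into demand: Q* = 1443 - 5(3) = 1428.
After the shift, demand is Qd = 1415 - 5P.
New equilibrium: 14 = 14P, so P = 1 and Q = 1410.
ΔQ = 1410 - 1428 = -18.

ΔQ = -18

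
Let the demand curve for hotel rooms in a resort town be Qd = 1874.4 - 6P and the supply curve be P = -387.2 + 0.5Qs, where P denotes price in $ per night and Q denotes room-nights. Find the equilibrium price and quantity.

In direct form, Qs = 774.4 + 2P.
Set Qd = Qs: 1874.4 - 6P = 774.4 + 2P, so 1100 = 8P and P* = 137.5.
From the demand curve, Q* = 1874.4 - 6(137.5) = 1049.4.

P* = 137.5, Q* = 1049.4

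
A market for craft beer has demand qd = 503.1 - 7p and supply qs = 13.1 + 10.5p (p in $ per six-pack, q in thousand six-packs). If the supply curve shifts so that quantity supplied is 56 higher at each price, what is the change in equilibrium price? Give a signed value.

Equating demand and supply, 503.1 - 7p = 13.1 + 10.5p gives 17.5p = 490, so p* = 28.
Substitute back: q* = 503.1 - 7(28) = 307.1.
After the shift, supply is qs = 69.1 + 10.5p.
New equilibrium: 434 = 17.5p, so p = 24.8 and q = 329.5.
Δp = 24.8 - 28 = -3.2.

Δp = -3.2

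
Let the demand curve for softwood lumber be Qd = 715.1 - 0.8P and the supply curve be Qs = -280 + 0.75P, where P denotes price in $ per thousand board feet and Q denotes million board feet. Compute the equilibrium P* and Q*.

Equating demand and supply, 715.1 - 0.8P = -280 + 0.75P gives 1.55P = 995.1, so P* = 642.
From the demand curve, Q* = 715.1 - 0.8(642) = 201.5.

P* = 642, Q* = 201.5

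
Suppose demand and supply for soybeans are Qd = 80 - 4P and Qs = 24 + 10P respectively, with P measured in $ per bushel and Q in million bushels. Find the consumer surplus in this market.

Consumer surplus = 512

At equilibrium Qd = Qs, so 80 - 4P = 24 + 10P; collecting terms, 56 = 14P and P* = 4.
Then Q* = 80 - 4(4) = 64.
Demand choke price (Qd = 0): P = 80/4 = 20. Consumer surplus = ½ × (20 - 4) × 64 = 512.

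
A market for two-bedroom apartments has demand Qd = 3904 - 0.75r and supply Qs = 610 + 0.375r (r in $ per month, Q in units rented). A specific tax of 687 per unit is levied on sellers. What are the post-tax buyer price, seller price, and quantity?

r_b = 3157, r_s = 2470, Q = 1536.25

The tax drives a wedge r_b - r_s = 687. Substituting r_s = r_b - 687 into supply: Qs = 352.375 + 0.375r_b.
Market clearing requires 3904 - 0.75r_b = 352.375 + 0.375r_b; hence 3551.625 = 1.125r_b and r_b = 3157.
Then r_s = 3157 - 687 = 2470 and Q = 3904 - 0.75(3157) = 1536.25.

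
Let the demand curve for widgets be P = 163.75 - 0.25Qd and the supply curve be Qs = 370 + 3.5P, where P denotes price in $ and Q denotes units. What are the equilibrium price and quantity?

P* = 38, Q* = 503

Rewriting in direct form: Qd = 655 - 4P.
Set Qd = Qs: 655 - 4P = 370 + 3.5P, so 285 = 7.5P and P* = 38.
From the demand curve, Q* = 655 - 4(38) = 503.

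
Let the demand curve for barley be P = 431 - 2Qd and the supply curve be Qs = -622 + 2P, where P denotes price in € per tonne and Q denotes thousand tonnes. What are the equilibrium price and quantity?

In direct form, Qd = 215.5 - 0.5P.
Set Qd = Qs: 215.5 - 0.5P = -622 + 2P, so 837.5 = 2.5P and P* = 335.
Then Q* = 215.5 - 0.5(335) = 48.

P* = 335, Q* = 48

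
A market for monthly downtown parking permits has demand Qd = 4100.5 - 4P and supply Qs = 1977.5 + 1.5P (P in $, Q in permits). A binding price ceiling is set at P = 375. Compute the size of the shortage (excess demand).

Shortage = 60.5

With P fixed at 375, quantity demanded is 2600.5 and quantity supplied is 2540.
Shortage = Qd - Qs = 2600.5 - 2540 = 60.5.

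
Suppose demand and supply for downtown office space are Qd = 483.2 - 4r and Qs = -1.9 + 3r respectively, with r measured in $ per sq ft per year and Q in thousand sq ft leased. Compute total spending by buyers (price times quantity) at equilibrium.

Total spending by buyers = 14275.8

Equating demand and supply, 483.2 - 4r = -1.9 + 3r gives 7r = 485.1, so r* = 69.3.
Then Q* = 483.2 - 4(69.3) = 206.
Total spending by buyers = r* × Q* = 69.3 × 206 = 14275.8.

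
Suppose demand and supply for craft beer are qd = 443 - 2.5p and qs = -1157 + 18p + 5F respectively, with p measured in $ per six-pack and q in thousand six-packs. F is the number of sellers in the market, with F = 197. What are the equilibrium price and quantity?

With F = 197, supply is qs = -172 + 18p.
Equating demand and supply, 443 - 2.5p = -172 + 18p gives 20.5p = 615, so p* = 30.
Substitute back: q* = 443 - 2.5(30) = 368.

p* = 30, q* = 368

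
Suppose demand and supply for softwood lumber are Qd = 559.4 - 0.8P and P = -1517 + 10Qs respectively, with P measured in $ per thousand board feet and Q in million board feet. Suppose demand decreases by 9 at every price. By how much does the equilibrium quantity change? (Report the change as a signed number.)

Inverting to quantity form: Qs = 151.7 + 0.1P.
The market clears where 559.4 - 0.8P = 151.7 + 0.1P. Rearranging, 0.9P = 407.7, hence P* = 453.
From the demand curve, Q* = 559.4 - 0.8(453) = 197.
After the shift, demand is Qd = 550.4 - 0.8P.
The new intersection has 398.7 = 0.9P, i.e. P = 443, Q = 196.
ΔQ = 196 - 197 = -1.

ΔQ = -1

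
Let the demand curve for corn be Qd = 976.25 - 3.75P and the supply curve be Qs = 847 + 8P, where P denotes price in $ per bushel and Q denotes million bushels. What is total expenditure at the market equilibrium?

Set Qd = Qs: 976.25 - 3.75P = 847 + 8P, so 129.25 = 11.75P and P* = 11.
From the demand curve, Q* = 976.25 - 3.75(11) = 935.
Total expenditure = P* × Q* = 11 × 935 = 10285.

Total expenditure = 10285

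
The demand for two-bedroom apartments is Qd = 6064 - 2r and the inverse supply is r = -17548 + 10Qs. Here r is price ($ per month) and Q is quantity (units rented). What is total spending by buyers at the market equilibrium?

Total spending by buyers = 4021920

Rewriting in direct form: Qs = 1754.8 + 0.1r.
Equating demand and supply, 6064 - 2r = 1754.8 + 0.1r gives 2.1r = 4309.2, so r* = 2052.
From the demand curve, Q* = 6064 - 2(2052) = 1960.
Total spending by buyers = r* × Q* = 2052 × 1960 = 4021920.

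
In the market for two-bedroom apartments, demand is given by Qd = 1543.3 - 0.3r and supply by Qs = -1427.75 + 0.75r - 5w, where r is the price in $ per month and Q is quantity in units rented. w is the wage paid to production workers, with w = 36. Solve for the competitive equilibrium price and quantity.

With w = 36, supply is Qs = -1607.75 + 0.75r.
At equilibrium Qd = Qs, so 1543.3 - 0.3r = -1607.75 + 0.75r; collecting terms, 3151.05 = 1.05r and r* = 3001.
Plugging r* into demand: Q* = 1543.3 - 0.3(3001) = 643.

r* = 3001, Q* = 643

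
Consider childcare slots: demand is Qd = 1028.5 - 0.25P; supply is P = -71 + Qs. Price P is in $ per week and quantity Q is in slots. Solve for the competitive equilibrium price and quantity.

P* = 766, Q* = 837

Rewriting in direct form: Qs = 71 + P.
Equating demand and supply, 1028.5 - 0.25P = 71 + P gives 1.25P = 957.5, so P* = 766.
Substitute back: Q* = 1028.5 - 0.25(766) = 837.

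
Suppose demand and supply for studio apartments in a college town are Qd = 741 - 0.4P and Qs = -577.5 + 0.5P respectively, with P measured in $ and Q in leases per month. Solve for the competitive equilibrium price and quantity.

At equilibrium Qd = Qs, so 741 - 0.4P = -577.5 + 0.5P; collecting terms, 1318.5 = 0.9P and P* = 1465.
From the demand curve, Q* = 741 - 0.4(1465) = 155.

P* = 1465, Q* = 155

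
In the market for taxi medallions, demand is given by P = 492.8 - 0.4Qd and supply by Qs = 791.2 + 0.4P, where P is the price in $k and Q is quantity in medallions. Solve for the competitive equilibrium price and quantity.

P* = 152, Q* = 852

Inverting to quantity form: Qd = 1232 - 2.5P.
Equating demand and supply, 1232 - 2.5P = 791.2 + 0.4P gives 2.9P = 440.8, so P* = 152.
Then Q* = 1232 - 2.5(152) = 852.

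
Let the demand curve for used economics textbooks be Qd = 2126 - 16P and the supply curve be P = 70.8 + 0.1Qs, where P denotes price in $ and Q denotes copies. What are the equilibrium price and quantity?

Rewriting in direct form: Qs = -708 + 10P.
Equating demand and supply, 2126 - 16P = -708 + 10P gives 26P = 2834, so P* = 109.
Substitute back: Q* = 2126 - 16(109) = 382.

P* = 109, Q* = 382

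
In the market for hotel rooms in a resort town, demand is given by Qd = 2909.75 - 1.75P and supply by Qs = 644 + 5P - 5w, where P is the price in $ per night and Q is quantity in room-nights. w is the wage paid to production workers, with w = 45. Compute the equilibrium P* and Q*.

With w = 45, supply is Qs = 419 + 5P.
At equilibrium Qd = Qs, so 2909.75 - 1.75P = 419 + 5P; collecting terms, 2490.75 = 6.75P and P* = 369.
Plugging P* into demand: Q* = 2909.75 - 1.75(369) = 2264.

P* = 369, Q* = 2264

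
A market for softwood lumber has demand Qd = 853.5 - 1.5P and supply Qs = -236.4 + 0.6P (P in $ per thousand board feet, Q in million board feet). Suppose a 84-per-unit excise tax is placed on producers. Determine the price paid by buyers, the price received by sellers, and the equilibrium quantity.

P_b = 543, P_s = 459, Q = 39

With a tax of 84 on producers, they supply based on the net price P_s = P_b - 84, so Qs = -286.8 + 0.6P_b.
Market clearing requires 853.5 - 1.5P_b = -286.8 + 0.6P_b; hence 1140.3 = 2.1P_b and P_b = 543.
So P_s = 459 and the quantity traded is Q = 853.5 - 1.5(543) = 39.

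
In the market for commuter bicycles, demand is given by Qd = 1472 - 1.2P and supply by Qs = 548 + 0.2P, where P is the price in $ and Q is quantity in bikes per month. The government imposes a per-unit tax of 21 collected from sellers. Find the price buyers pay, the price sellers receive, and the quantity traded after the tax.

P_b = 663, P_s = 642, Q = 676.4

Sellers keep P_s = P_b - 21 per unit, so supply in terms of the buyer price is Qs = 543.8 + 0.2P_b.
Set Qd = Qs: 1472 - 1.2P_b = 543.8 + 0.2P_b, so 928.2 = 1.4P_b and P_b = 663.
Then P_s = 663 - 21 = 642 and Q = 1472 - 1.2(663) = 676.4.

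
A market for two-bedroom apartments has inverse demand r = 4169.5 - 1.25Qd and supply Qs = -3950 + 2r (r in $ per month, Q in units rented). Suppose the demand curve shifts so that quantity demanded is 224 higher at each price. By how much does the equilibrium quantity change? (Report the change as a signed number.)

ΔQ = 160

Inverting to quantity form: Qd = 3335.6 - 0.8r.
At equilibrium Qd = Qs, so 3335.6 - 0.8r = -3950 + 2r; collecting terms, 7285.6 = 2.8r and r* = 2602.
Then Q* = 3335.6 - 0.8(2602) = 1254.
After the shift, demand is Qd = 3559.6 - 0.8r.
Re-solving, 2.8r = 7509.6 gives r = 2682 and Q = 1414.
ΔQ = 1414 - 1254 = 160.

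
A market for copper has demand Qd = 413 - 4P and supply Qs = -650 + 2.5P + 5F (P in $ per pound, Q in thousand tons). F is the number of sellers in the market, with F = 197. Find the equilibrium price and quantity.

P* = 12, Q* = 365

With F = 197, supply is Qs = 335 + 2.5P.
The market clears where 413 - 4P = 335 + 2.5P. Rearranging, 6.5P = 78, hence P* = 12.
Then Q* = 413 - 4(12) = 365.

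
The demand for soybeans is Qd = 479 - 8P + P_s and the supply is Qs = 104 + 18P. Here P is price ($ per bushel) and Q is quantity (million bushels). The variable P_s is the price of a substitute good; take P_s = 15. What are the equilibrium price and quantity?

With P_s = 15, demand is Qd = 494 - 8P.
Equating demand and supply, 494 - 8P = 104 + 18P gives 26P = 390, so P* = 15.
Plugging P* into demand: Q* = 494 - 8(15) = 374.

P* = 15, Q* = 374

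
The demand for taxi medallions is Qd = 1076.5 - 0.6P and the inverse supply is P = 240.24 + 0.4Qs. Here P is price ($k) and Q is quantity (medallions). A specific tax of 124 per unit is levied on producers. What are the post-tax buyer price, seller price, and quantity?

Solving each curve for Q: Qs = -600.6 + 2.5P.
The tax drives a wedge P_b - P_s = 124. Substituting P_s = P_b - 124 into supply: Qs = -910.6 + 2.5P_b.
Market clearing requires 1076.5 - 0.6P_b = -910.6 + 2.5P_b; hence 1987.1 = 3.1P_b and P_b = 641.
Then P_s = 641 - 124 = 517 and Q = 1076.5 - 0.6(641) = 691.9.

P_b = 641, P_s = 517, Q = 691.9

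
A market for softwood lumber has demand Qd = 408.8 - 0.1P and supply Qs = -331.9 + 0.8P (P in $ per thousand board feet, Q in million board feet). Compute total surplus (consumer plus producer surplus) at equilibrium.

Equating demand and supply, 408.8 - 0.1P = -331.9 + 0.8P gives 0.9P = 740.7, so P* = 823.
Then Q* = 408.8 - 0.1(823) = 326.5.
Demand choke price = 4088; supply choke price = 414.875. CS = ½(4088 - 823)(326.5) = 533011.25; PS = ½(823 - 414.875)(326.5) = 66626.40625. Total surplus = 599637.65625.

Total surplus = 599637.65625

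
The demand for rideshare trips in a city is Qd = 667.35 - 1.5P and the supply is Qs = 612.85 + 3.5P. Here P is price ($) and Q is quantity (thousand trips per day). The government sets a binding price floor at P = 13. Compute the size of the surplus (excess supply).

At P = 13: Qd = 647.85 and Qs = 658.35.
Surplus = Qs - Qd = 658.35 - 647.85 = 10.5.

Surplus = 10.5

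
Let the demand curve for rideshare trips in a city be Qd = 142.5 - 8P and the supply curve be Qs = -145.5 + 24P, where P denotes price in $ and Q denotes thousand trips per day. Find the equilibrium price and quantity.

P* = 9, Q* = 70.5

Set Qd = Qs: 142.5 - 8P = -145.5 + 24P, so 288 = 32P and P* = 9.
Substitute back: Q* = 142.5 - 8(9) = 70.5.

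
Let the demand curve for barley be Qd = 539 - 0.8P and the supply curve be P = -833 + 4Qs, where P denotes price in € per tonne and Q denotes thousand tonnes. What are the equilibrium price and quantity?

In direct form, Qs = 208.25 + 0.25P.
At equilibrium Qd = Qs, so 539 - 0.8P = 208.25 + 0.25P; collecting terms, 330.75 = 1.05P and P* = 315.
Plugging P* into demand: Q* = 539 - 0.8(315) = 287.

P* = 315, Q* = 287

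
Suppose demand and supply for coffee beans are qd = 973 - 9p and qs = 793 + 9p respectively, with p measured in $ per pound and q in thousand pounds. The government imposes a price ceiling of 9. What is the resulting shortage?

With p fixed at 9, quantity demanded is 892 and quantity supplied is 874.
Shortage = qd - qs = 892 - 874 = 18.

Shortage = 18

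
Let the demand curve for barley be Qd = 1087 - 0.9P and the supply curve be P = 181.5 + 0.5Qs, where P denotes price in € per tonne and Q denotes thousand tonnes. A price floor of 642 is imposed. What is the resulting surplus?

Surplus = 411.8

Inverting to quantity form: Qs = -363 + 2P.
At P = 642: Qd = 509.2 and Qs = 921.
Surplus = Qs - Qd = 921 - 509.2 = 411.8.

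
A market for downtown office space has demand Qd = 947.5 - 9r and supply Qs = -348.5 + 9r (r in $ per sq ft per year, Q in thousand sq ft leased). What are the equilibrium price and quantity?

Equating demand and supply, 947.5 - 9r = -348.5 + 9r gives 18r = 1296, so r* = 72.
Plugging r* into demand: Q* = 947.5 - 9(72) = 299.5.

r* = 72, Q* = 299.5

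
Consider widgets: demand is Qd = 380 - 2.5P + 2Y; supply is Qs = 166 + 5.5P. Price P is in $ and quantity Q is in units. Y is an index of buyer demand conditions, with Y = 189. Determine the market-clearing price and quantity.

With Y = 189, demand is Qd = 758 - 2.5P.
At equilibrium Qd = Qs, so 758 - 2.5P = 166 + 5.5P; collecting terms, 592 = 8P and P* = 74.
Plugging P* into demand: Q* = 758 - 2.5(74) = 573.

P* = 74, Q* = 573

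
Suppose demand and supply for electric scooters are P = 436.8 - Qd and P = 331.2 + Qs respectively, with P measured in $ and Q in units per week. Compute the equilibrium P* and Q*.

Inverting to quantity form: Qd = 436.8 - P and Qs = -331.2 + P.
Set Qd = Qs: 436.8 - P = -331.2 + P, so 768 = 2P and P* = 384.
Plugging P* into demand: Q* = 436.8 - 384 = 52.8.

P* = 384, Q* = 52.8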